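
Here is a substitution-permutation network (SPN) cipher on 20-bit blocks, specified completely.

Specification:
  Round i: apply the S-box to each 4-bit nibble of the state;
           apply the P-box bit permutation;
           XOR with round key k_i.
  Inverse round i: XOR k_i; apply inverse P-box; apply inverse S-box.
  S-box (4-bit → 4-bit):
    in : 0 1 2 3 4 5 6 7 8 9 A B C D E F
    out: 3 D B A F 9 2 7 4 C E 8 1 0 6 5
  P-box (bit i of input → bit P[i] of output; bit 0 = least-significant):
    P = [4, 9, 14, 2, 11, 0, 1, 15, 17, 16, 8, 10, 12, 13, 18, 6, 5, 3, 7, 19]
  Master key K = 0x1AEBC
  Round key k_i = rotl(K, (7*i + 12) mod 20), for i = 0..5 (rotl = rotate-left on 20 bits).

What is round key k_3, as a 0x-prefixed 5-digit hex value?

0x7835D

K = 0x1AEBC
k_0 = rotl(K, (7*0+12) mod 20) = rotl(K, 12) = 0xBC1AE
k_1 = rotl(K, (7*1+12) mod 20) = rotl(K, 19) = 0x0D75E
k_2 = rotl(K, (7*2+12) mod 20) = rotl(K, 6) = 0xBAF06
k_3 = rotl(K, (7*3+12) mod 20) = rotl(K, 13) = 0x7835D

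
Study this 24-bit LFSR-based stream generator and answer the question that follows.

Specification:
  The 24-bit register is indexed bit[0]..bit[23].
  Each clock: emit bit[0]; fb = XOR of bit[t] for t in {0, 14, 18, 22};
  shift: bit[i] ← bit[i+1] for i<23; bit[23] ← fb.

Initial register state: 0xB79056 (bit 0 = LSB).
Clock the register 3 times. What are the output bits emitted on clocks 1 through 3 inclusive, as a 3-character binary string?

reg_0 = 0xB79056
clock 1: out=0, reg = 0xDBC82B
clock 2: out=1, reg = 0xEDE415
clock 3: out=1, reg = 0x76F20A

011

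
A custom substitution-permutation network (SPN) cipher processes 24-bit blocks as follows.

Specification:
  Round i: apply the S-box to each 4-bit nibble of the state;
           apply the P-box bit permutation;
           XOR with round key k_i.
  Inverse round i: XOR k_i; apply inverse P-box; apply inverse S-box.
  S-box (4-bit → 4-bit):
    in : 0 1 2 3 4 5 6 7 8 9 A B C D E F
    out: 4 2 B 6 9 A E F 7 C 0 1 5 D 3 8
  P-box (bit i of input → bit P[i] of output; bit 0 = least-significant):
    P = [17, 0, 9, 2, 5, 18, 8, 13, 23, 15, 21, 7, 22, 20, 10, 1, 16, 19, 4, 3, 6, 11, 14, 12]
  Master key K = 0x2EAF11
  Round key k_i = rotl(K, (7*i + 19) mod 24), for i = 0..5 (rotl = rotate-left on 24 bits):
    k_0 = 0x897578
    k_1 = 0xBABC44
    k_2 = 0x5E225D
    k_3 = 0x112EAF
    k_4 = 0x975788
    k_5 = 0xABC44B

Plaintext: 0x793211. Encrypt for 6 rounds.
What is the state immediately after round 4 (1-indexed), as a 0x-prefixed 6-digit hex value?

s_0 = plaintext = 0x793211
s_1 = Round(s_0, k_0) = 0x1DA9A1
s_2 = Round(s_1, k_1) = 0x9BB4DD
s_3 = Round(s_2, k_2) = 0x9D51F9
s_4 = Round(s_3, k_3) = 0x00DCB1
s_5 = Round(s_4, k_4) = 0x7713BB
s_6 = Round(s_5, k_5) = 0x901C33

0x00DCB1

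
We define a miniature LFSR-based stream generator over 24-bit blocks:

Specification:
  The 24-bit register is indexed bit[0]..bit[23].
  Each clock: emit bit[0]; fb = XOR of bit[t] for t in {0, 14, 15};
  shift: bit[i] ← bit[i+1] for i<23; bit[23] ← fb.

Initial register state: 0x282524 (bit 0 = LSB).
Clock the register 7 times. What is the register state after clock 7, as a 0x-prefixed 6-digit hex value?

0xA8504A

reg_0 = 0x282524
clock 1: out=0, reg = 0x141292
clock 2: out=0, reg = 0x0A0949
clock 3: out=1, reg = 0x8504A4
clock 4: out=0, reg = 0x428252
clock 5: out=0, reg = 0xA14129
clock 6: out=1, reg = 0x50A094
clock 7: out=0, reg = 0xA8504A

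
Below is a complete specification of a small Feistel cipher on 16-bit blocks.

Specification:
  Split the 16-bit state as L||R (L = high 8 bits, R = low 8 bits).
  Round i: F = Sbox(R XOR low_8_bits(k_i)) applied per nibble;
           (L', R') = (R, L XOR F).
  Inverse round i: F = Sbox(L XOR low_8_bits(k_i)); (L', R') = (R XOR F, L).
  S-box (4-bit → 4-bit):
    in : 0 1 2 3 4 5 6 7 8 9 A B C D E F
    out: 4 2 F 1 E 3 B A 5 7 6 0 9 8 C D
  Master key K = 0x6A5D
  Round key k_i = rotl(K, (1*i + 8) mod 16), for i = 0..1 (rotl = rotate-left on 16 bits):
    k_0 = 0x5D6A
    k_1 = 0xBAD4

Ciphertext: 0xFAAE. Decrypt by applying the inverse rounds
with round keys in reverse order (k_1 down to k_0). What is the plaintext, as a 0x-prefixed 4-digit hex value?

s_0 = ciphertext = 0xFAAE
s_1 = InvRound(s_0, k_1) = 0x52FA
s_2 = InvRound(s_1, k_0) = 0xEF52

0xEF52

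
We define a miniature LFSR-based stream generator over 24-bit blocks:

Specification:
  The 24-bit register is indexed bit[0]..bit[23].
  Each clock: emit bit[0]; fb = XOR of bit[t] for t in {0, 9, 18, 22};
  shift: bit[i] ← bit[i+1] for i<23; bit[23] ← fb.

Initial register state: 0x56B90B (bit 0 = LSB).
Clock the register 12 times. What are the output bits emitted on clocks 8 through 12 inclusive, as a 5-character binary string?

reg_0 = 0x56B90B
clock 1: out=1, reg = 0xAB5C85
clock 2: out=1, reg = 0xD5AE42
clock 3: out=0, reg = 0xEAD721
clock 4: out=1, reg = 0xF56B90
clock 5: out=0, reg = 0xFAB5C8
clock 6: out=0, reg = 0xFD5AE4
clock 7: out=0, reg = 0xFEAD72
clock 8: out=0, reg = 0x7F56B9
clock 9: out=1, reg = 0x3FAB5C
clock 10: out=0, reg = 0x1FD5AE
clock 11: out=0, reg = 0x8FEAD7
clock 12: out=1, reg = 0xC7F56B

01001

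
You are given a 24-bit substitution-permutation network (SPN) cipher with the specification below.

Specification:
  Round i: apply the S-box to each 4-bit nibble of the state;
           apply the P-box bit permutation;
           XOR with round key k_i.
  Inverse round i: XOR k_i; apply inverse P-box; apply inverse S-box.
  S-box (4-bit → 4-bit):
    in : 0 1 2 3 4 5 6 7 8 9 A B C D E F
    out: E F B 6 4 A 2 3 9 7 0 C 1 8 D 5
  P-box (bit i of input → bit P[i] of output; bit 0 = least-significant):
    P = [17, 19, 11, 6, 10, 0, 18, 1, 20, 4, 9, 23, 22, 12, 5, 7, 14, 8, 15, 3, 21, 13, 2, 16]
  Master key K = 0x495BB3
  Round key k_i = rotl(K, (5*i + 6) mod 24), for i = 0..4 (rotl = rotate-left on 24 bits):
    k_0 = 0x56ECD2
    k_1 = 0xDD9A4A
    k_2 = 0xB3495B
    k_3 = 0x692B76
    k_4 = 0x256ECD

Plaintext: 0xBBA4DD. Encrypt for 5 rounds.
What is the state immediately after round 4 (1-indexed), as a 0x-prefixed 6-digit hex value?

s_0 = plaintext = 0xBBA4DD
s_1 = Round(s_0, k_0) = 0x576E9C
s_2 = Round(s_1, k_1) = 0x4AED4B
s_3 = Round(s_2, k_2) = 0x7741BF
s_4 = Round(s_3, k_3) = 0xDF4044
s_5 = Round(s_4, k_4) = 0xA0A4FD

0xDF4044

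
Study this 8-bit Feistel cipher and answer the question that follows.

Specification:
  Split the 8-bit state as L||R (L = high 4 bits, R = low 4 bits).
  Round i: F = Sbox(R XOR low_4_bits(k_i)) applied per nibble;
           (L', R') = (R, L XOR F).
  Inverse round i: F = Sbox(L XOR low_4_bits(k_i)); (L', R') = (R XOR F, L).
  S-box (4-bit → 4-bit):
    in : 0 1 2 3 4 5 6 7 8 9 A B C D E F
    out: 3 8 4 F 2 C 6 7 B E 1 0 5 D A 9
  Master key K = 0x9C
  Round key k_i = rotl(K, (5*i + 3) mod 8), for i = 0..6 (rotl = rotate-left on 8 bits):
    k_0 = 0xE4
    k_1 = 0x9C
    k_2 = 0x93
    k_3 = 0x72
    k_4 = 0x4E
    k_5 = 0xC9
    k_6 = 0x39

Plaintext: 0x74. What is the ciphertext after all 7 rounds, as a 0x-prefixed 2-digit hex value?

0x46

s_0 = plaintext = 0x74
s_1 = Round(s_0, k_0) = 0x44
s_2 = Round(s_1, k_1) = 0x4F
s_3 = Round(s_2, k_2) = 0xF1
s_4 = Round(s_3, k_3) = 0x10
s_5 = Round(s_4, k_4) = 0x0B
s_6 = Round(s_5, k_5) = 0xB4
s_7 = Round(s_6, k_6) = 0x46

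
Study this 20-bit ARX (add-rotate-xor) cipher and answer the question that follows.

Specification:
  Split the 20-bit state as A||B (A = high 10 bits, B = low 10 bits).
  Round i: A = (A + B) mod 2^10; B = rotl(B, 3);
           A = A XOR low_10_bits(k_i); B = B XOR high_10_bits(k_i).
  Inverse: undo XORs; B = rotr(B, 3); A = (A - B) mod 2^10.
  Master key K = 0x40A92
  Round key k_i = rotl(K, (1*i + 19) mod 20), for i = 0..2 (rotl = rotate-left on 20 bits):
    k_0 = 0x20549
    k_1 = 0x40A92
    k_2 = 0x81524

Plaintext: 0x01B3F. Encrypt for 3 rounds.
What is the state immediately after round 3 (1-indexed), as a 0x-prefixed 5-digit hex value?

0x4D5C0

s_0 = plaintext = 0x01B3F
s_1 = Round(s_0, k_0) = 0x8317F
s_2 = Round(s_1, k_1) = 0x466F8
s_3 = Round(s_2, k_2) = 0x4D5C0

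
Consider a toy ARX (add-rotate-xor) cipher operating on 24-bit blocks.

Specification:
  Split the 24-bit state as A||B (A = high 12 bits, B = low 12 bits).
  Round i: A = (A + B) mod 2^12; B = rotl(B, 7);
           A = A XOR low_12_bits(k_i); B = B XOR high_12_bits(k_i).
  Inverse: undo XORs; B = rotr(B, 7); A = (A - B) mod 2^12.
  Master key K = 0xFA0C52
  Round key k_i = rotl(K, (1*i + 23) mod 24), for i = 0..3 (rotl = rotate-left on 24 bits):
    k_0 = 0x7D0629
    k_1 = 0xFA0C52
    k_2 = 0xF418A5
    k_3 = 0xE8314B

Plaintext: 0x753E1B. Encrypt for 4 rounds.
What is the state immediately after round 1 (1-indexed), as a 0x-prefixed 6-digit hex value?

s_0 = plaintext = 0x753E1B
s_1 = Round(s_0, k_0) = 0x347A20
s_2 = Round(s_1, k_1) = 0x135FF1
s_3 = Round(s_2, k_2) = 0x9837BE
s_4 = Round(s_3, k_3) = 0x00A1BE

0x347A20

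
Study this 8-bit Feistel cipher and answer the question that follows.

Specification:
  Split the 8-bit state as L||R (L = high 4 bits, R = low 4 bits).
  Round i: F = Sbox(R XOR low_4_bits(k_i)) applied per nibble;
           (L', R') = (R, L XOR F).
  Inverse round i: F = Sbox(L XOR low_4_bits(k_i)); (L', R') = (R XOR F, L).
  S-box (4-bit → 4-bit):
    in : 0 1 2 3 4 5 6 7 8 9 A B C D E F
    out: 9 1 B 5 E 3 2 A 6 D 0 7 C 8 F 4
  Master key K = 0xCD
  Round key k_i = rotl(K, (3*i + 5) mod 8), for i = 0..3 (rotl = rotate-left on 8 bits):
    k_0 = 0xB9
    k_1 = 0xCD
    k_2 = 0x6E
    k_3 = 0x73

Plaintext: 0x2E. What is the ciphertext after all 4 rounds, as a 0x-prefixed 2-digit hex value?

s_0 = plaintext = 0x2E
s_1 = Round(s_0, k_0) = 0xE8
s_2 = Round(s_1, k_1) = 0x8D
s_3 = Round(s_2, k_2) = 0xDD
s_4 = Round(s_3, k_3) = 0xD2

0xD2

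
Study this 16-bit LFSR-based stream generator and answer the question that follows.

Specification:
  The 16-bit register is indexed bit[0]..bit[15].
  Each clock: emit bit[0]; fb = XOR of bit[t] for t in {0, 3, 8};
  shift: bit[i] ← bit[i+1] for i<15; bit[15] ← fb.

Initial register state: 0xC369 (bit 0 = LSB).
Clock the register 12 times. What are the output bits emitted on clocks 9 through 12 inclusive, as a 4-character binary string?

reg_0 = 0xC369
clock 1: out=1, reg = 0xE1B4
clock 2: out=0, reg = 0xF0DA
clock 3: out=0, reg = 0xF86D
clock 4: out=1, reg = 0x7C36
clock 5: out=0, reg = 0x3E1B
clock 6: out=1, reg = 0x1F0D
clock 7: out=1, reg = 0x8F86
clock 8: out=0, reg = 0xC7C3
clock 9: out=1, reg = 0x63E1
clock 10: out=1, reg = 0x31F0
clock 11: out=0, reg = 0x98F8
clock 12: out=0, reg = 0xCC7C

1100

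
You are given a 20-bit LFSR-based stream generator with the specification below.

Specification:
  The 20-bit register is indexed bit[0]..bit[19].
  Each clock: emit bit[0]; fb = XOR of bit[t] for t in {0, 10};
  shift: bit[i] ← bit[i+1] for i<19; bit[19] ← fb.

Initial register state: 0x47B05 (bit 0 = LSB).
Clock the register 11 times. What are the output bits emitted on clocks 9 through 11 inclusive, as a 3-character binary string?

reg_0 = 0x47B05
clock 1: out=1, reg = 0xA3D82
clock 2: out=0, reg = 0xD1EC1
clock 3: out=1, reg = 0x68F60
clock 4: out=0, reg = 0xB47B0
clock 5: out=0, reg = 0xDA3D8
clock 6: out=0, reg = 0x6D1EC
clock 7: out=0, reg = 0x368F6
clock 8: out=0, reg = 0x1B47B
clock 9: out=1, reg = 0x0DA3D
clock 10: out=1, reg = 0x86D1E
clock 11: out=0, reg = 0xC368F

110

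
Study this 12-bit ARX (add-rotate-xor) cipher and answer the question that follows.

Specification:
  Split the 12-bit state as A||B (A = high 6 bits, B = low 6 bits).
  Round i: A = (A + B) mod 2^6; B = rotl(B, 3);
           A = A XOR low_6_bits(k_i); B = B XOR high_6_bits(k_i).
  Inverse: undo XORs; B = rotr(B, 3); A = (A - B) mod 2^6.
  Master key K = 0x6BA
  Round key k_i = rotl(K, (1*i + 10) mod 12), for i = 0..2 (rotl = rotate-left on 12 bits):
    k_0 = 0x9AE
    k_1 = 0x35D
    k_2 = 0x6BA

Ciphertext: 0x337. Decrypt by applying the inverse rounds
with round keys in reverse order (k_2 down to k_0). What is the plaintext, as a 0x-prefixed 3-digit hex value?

0xA94

s_0 = ciphertext = 0x337
s_1 = InvRound(s_0, k_2) = 0x26D
s_2 = InvRound(s_1, k_1) = 0x404
s_3 = InvRound(s_2, k_0) = 0xA94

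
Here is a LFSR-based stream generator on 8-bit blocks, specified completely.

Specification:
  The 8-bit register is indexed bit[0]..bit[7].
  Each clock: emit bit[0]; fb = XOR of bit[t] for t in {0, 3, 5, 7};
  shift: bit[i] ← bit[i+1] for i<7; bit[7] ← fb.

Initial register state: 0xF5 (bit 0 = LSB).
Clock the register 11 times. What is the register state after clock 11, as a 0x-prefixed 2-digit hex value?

0x3E

reg_0 = 0xF5
clock 1: out=1, reg = 0xFA
clock 2: out=0, reg = 0xFD
clock 3: out=1, reg = 0x7E
clock 4: out=0, reg = 0x3F
clock 5: out=1, reg = 0x9F
clock 6: out=1, reg = 0xCF
clock 7: out=1, reg = 0xE7
clock 8: out=1, reg = 0xF3
clock 9: out=1, reg = 0xF9
clock 10: out=1, reg = 0x7C
clock 11: out=0, reg = 0x3E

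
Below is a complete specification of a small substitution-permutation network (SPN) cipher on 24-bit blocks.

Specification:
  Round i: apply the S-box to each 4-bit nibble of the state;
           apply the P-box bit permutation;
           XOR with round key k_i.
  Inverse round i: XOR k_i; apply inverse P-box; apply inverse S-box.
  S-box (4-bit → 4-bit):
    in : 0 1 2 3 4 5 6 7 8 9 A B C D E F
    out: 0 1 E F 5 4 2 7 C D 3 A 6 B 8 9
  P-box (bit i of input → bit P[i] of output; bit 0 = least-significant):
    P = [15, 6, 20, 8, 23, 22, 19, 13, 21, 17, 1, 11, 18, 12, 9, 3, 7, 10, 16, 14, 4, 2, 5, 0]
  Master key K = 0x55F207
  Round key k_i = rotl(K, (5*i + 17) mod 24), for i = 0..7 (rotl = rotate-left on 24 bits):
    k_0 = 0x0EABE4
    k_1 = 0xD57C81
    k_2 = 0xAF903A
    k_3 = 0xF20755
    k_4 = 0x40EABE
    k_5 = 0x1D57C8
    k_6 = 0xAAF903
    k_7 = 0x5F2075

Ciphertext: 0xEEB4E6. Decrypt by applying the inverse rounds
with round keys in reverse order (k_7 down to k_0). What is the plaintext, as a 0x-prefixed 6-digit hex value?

s_0 = ciphertext = 0xEEB4E6
s_1 = InvRound(s_0, k_7) = 0xF76414
s_2 = InvRound(s_1, k_6) = 0xDCA8C9
s_3 = InvRound(s_2, k_5) = 0xE2CEDF
s_4 = InvRound(s_3, k_4) = 0x860AF6
s_5 = InvRound(s_4, k_3) = 0x8A1968
s_6 = InvRound(s_5, k_2) = 0x15190D
s_7 = InvRound(s_6, k_1) = 0x6DE0DE
s_8 = InvRound(s_7, k_0) = 0x48836E

0x48836E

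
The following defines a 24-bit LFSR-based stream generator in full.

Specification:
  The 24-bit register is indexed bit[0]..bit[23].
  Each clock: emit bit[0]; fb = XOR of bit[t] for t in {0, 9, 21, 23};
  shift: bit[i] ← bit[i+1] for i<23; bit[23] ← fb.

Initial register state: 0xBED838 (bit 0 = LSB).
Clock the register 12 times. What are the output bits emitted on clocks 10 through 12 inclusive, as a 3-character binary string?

reg_0 = 0xBED838
clock 1: out=0, reg = 0x5F6C1C
clock 2: out=0, reg = 0x2FB60E
clock 3: out=0, reg = 0x17DB07
clock 4: out=1, reg = 0x0BED83
clock 5: out=1, reg = 0x85F6C1
clock 6: out=1, reg = 0xC2FB60
clock 7: out=0, reg = 0x617DB0
clock 8: out=0, reg = 0xB0BED8
clock 9: out=0, reg = 0xD85F6C
clock 10: out=0, reg = 0x6C2FB6
clock 11: out=0, reg = 0x3617DB
clock 12: out=1, reg = 0x9B0BED

001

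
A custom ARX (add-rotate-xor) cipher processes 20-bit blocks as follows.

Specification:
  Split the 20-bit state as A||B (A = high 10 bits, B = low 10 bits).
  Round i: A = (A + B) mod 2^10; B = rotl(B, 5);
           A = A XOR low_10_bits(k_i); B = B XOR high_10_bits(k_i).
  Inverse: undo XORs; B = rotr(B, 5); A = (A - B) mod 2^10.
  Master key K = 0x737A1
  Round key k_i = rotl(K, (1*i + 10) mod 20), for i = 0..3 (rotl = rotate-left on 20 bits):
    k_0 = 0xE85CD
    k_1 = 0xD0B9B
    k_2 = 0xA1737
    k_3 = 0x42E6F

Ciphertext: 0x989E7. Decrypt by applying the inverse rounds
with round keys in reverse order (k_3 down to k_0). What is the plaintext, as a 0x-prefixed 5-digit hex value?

s_0 = ciphertext = 0x989E7
s_1 = InvRound(s_0, k_3) = 0xA1987
s_2 = InvRound(s_1, k_2) = 0x56458
s_3 = InvRound(s_2, k_1) = 0xDAB58
s_4 = InvRound(s_3, k_0) = 0xE0327

0xE0327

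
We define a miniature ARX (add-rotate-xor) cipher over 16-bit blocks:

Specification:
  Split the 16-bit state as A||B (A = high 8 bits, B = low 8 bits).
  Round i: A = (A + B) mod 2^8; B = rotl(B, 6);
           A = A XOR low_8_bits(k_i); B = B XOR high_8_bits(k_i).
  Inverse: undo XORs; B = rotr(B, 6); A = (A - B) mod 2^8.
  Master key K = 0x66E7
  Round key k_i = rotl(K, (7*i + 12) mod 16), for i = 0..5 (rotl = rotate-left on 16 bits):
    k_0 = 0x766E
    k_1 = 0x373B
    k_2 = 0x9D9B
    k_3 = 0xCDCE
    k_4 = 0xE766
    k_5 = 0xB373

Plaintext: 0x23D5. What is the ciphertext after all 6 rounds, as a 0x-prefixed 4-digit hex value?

0x0A17

s_0 = plaintext = 0x23D5
s_1 = Round(s_0, k_0) = 0x9603
s_2 = Round(s_1, k_1) = 0xA2F7
s_3 = Round(s_2, k_2) = 0x0260
s_4 = Round(s_3, k_3) = 0xACD5
s_5 = Round(s_4, k_4) = 0xE792
s_6 = Round(s_5, k_5) = 0x0A17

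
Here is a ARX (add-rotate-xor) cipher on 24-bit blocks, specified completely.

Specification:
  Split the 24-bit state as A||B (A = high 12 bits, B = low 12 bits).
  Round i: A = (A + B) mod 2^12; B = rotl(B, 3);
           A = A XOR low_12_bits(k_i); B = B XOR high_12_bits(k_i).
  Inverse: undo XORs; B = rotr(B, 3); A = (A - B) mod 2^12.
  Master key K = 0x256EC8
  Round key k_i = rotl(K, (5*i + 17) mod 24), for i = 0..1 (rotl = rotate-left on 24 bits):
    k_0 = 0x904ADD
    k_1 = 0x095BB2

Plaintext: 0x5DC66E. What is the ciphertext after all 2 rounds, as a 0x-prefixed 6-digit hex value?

s_0 = plaintext = 0x5DC66E
s_1 = Round(s_0, k_0) = 0x697A77
s_2 = Round(s_1, k_1) = 0xABC328

0xABC328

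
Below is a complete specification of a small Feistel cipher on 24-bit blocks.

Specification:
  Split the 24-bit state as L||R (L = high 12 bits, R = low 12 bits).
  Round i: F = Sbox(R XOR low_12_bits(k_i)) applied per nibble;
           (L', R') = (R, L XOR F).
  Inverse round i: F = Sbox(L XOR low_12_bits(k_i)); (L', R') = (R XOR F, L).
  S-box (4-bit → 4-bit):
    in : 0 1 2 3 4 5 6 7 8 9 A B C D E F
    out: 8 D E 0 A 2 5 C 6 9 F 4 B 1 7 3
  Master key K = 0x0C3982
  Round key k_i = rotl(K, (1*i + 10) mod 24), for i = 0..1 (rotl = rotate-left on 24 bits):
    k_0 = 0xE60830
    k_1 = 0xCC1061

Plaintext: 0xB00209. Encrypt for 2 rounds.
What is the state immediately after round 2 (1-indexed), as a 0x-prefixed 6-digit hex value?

0x40985F

s_0 = plaintext = 0xB00209
s_1 = Round(s_0, k_0) = 0x209409
s_2 = Round(s_1, k_1) = 0x40985F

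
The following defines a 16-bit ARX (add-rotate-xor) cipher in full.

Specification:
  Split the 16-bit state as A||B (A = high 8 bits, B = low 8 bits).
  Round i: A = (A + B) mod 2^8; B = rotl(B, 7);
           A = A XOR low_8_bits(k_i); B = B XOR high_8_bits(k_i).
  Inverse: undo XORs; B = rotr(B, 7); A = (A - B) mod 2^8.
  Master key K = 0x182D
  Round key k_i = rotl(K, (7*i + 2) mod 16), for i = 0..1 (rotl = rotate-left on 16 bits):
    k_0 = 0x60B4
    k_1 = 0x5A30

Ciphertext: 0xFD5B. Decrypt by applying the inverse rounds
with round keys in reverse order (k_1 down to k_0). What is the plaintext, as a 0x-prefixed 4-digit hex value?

0xBBC4

s_0 = ciphertext = 0xFD5B
s_1 = InvRound(s_0, k_1) = 0xCB02
s_2 = InvRound(s_1, k_0) = 0xBBC4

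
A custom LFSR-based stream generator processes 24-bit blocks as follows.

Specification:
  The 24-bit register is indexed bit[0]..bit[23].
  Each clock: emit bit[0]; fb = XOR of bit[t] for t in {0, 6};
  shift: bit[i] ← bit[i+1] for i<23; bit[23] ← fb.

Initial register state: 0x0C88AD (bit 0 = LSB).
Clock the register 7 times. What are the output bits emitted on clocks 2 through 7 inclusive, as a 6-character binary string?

011010

reg_0 = 0x0C88AD
clock 1: out=1, reg = 0x864456
clock 2: out=0, reg = 0xC3222B
clock 3: out=1, reg = 0xE19115
clock 4: out=1, reg = 0xF0C88A
clock 5: out=0, reg = 0x786445
clock 6: out=1, reg = 0x3C3222
clock 7: out=0, reg = 0x1E1911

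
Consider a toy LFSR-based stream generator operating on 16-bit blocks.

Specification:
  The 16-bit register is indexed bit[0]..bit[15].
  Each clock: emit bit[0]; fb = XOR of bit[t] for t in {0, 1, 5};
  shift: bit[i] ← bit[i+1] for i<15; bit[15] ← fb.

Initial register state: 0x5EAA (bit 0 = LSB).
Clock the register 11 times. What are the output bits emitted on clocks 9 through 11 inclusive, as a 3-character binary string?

reg_0 = 0x5EAA
clock 1: out=0, reg = 0x2F55
clock 2: out=1, reg = 0x97AA
clock 3: out=0, reg = 0x4BD5
clock 4: out=1, reg = 0xA5EA
clock 5: out=0, reg = 0x52F5
clock 6: out=1, reg = 0x297A
clock 7: out=0, reg = 0x14BD
clock 8: out=1, reg = 0x0A5E
clock 9: out=0, reg = 0x852F
clock 10: out=1, reg = 0xC297
clock 11: out=1, reg = 0x614B

011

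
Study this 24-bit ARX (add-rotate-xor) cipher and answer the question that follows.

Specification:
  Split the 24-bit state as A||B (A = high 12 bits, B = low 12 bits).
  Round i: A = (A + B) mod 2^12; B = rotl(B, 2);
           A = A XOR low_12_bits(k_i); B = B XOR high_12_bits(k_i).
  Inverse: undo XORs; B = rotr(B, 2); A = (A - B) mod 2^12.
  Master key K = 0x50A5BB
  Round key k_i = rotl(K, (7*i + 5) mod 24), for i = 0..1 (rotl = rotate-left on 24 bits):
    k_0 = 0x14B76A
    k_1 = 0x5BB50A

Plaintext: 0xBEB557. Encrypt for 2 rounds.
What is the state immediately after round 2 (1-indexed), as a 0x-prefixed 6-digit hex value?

s_0 = plaintext = 0xBEB557
s_1 = Round(s_0, k_0) = 0x628416
s_2 = Round(s_1, k_1) = 0xF345E2

0xF345E2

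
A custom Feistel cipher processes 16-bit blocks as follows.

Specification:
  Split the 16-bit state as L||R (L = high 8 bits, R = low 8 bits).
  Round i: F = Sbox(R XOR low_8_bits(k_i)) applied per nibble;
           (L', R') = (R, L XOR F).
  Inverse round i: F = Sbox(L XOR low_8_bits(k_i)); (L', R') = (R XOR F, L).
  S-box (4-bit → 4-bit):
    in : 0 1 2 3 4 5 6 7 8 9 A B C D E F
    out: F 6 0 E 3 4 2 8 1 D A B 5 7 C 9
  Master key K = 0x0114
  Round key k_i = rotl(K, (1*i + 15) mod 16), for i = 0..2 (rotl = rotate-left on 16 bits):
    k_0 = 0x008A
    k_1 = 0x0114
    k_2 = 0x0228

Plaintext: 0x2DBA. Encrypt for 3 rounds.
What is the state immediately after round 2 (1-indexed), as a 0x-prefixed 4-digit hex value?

s_0 = plaintext = 0x2DBA
s_1 = Round(s_0, k_0) = 0xBAC2
s_2 = Round(s_1, k_1) = 0xC2C8
s_3 = Round(s_2, k_2) = 0xC80D

0xC2C8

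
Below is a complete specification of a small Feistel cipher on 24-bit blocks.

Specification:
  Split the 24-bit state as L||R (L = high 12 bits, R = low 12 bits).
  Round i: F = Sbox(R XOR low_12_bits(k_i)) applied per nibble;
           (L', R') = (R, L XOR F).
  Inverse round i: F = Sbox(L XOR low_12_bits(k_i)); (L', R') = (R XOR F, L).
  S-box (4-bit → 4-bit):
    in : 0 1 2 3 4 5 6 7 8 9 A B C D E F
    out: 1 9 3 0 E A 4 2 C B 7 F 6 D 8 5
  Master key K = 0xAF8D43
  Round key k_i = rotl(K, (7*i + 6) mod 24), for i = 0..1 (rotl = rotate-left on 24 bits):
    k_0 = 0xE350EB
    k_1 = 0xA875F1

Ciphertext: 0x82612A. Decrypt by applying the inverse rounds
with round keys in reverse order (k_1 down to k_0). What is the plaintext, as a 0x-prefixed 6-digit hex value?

0xEB6CF8

s_0 = ciphertext = 0x82612A
s_1 = InvRound(s_0, k_1) = 0xCF8826
s_2 = InvRound(s_1, k_0) = 0xEB6CF8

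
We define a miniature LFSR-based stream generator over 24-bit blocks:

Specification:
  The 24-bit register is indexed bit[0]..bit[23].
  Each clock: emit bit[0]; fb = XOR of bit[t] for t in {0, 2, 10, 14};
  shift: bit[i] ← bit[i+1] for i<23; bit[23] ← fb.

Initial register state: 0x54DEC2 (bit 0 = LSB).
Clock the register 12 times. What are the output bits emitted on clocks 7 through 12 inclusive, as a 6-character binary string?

reg_0 = 0x54DEC2
clock 1: out=0, reg = 0x2A6F61
clock 2: out=1, reg = 0x9537B0
clock 3: out=0, reg = 0xCA9BD8
clock 4: out=0, reg = 0x654DEC
clock 5: out=0, reg = 0xB2A6F6
clock 6: out=0, reg = 0x59537B
clock 7: out=1, reg = 0x2CA9BD
clock 8: out=1, reg = 0x1654DE
clock 9: out=0, reg = 0x8B2A6F
clock 10: out=1, reg = 0x459537
clock 11: out=1, reg = 0xA2CA9B
clock 12: out=1, reg = 0x51654D

110111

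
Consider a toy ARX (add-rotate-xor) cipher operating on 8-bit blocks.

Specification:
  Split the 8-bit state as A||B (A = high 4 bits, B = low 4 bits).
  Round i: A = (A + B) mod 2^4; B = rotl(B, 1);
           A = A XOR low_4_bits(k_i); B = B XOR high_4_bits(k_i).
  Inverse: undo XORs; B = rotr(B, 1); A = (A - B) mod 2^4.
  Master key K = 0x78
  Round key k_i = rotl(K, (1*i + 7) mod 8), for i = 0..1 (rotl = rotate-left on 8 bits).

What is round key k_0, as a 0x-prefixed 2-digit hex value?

0x3C

K = 0x78
k_0 = rotl(K, (1*0+7) mod 8) = rotl(K, 7) = 0x3C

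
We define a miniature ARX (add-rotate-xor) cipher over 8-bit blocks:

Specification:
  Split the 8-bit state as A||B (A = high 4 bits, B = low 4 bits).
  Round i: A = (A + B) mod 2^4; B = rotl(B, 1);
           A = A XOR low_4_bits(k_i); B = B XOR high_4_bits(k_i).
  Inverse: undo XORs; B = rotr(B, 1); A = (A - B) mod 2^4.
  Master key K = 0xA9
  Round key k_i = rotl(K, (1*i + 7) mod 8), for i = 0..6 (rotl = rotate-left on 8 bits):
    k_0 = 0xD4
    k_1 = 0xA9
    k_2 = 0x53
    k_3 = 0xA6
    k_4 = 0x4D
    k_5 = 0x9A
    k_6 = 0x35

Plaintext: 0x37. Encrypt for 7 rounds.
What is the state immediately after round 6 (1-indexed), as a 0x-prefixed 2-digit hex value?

s_0 = plaintext = 0x37
s_1 = Round(s_0, k_0) = 0xE3
s_2 = Round(s_1, k_1) = 0x8C
s_3 = Round(s_2, k_2) = 0x7C
s_4 = Round(s_3, k_3) = 0x53
s_5 = Round(s_4, k_4) = 0x52
s_6 = Round(s_5, k_5) = 0xDD
s_7 = Round(s_6, k_6) = 0xF8

0xDD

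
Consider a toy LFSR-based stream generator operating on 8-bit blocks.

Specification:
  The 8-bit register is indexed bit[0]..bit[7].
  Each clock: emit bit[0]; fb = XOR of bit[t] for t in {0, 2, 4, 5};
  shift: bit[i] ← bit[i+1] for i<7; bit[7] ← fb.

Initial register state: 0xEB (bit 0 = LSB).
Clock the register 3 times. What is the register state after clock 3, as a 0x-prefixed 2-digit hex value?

0x1D

reg_0 = 0xEB
clock 1: out=1, reg = 0x75
clock 2: out=1, reg = 0x3A
clock 3: out=0, reg = 0x1D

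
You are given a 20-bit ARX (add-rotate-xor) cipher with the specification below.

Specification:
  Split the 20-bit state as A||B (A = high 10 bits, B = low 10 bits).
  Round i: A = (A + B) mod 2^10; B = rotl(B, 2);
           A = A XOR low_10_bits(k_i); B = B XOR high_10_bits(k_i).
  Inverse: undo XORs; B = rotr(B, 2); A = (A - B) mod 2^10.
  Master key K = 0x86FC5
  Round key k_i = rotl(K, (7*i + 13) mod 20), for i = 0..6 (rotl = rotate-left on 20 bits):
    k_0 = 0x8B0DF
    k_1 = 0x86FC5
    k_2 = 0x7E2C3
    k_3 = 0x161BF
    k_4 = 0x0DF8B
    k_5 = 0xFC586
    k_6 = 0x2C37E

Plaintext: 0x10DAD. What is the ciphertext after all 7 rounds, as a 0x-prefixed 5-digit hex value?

s_0 = plaintext = 0x10DAD
s_1 = Round(s_0, k_0) = 0x4BC99
s_2 = Round(s_1, k_1) = 0x8347F
s_3 = Round(s_2, k_2) = 0x13C04
s_4 = Round(s_3, k_3) = 0x7B048
s_5 = Round(s_4, k_4) = 0x6FD17
s_6 = Round(s_5, k_5) = 0xD43AC
s_7 = Round(s_6, k_6) = 0x60A03

0x60A03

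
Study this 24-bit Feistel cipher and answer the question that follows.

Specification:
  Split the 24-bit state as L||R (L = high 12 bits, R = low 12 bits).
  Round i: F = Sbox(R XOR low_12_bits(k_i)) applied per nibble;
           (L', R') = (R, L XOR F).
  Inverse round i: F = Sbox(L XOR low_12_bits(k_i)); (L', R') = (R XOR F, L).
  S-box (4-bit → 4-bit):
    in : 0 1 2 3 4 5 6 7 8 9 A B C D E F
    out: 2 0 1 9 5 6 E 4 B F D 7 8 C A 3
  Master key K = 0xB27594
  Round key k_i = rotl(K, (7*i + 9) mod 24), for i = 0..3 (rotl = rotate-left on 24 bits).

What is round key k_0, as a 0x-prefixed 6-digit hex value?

K = 0xB27594
k_0 = rotl(K, (7*0+9) mod 24) = rotl(K, 9) = 0xEB2964

0xEB2964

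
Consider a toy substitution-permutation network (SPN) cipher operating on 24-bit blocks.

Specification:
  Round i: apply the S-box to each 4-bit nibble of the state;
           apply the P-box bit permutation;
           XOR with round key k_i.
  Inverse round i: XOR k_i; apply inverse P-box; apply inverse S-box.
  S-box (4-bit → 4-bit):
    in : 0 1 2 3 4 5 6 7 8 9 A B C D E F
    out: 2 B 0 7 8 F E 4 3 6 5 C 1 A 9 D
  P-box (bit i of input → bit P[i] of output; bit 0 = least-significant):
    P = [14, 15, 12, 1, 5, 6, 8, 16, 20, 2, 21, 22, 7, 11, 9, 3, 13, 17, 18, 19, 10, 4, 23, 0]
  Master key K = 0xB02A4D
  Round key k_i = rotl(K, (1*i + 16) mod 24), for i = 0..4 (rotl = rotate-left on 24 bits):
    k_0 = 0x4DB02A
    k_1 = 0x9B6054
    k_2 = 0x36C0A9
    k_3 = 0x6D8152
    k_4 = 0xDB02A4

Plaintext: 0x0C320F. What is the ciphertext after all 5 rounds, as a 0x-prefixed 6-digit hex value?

0x9DB169

s_0 = plaintext = 0x0C320F
s_1 = Round(s_0, k_0) = 0x4DCAF8
s_2 = Round(s_1, k_1) = 0xA0A1F5
s_3 = Round(s_2, k_2) = 0xE5170F
s_4 = Round(s_3, k_3) = 0x43FD99
s_5 = Round(s_4, k_4) = 0x9DB169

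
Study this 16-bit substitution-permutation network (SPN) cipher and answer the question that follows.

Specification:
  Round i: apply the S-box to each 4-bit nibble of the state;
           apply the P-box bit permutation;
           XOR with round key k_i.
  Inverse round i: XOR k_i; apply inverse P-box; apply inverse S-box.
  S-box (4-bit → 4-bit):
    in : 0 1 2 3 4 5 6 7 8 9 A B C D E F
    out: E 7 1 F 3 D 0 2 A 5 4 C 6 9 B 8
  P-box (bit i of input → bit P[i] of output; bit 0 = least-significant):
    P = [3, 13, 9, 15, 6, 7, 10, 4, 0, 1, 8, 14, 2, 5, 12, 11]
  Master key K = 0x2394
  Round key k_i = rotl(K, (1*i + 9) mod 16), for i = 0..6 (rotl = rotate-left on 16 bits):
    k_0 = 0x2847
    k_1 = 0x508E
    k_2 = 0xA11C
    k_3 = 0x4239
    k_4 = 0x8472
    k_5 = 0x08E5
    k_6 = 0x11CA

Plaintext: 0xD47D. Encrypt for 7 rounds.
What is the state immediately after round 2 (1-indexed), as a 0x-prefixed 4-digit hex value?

s_0 = plaintext = 0xD47D
s_1 = Round(s_0, k_0) = 0xA0C8
s_2 = Round(s_1, k_1) = 0xA50C
s_3 = Round(s_2, k_2) = 0xD68D
s_4 = Round(s_3, k_3) = 0xCAA5
s_5 = Round(s_4, k_4) = 0x135A
s_6 = Round(s_5, k_5) = 0x5F92
s_7 = Round(s_6, k_6) = 0x4D86

0xA50C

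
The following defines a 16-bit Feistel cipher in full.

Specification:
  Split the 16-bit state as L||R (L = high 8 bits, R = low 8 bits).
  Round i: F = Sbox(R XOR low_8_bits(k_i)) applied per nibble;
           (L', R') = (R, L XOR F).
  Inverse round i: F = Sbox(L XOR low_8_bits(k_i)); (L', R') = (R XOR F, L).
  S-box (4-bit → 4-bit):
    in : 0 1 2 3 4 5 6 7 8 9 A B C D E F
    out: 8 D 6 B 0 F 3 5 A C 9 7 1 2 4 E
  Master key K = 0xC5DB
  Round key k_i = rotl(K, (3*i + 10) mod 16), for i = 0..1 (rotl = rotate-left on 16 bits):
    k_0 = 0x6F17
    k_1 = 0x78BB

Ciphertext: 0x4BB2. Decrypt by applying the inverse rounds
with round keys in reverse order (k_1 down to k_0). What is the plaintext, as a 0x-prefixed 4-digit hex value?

s_0 = ciphertext = 0x4BB2
s_1 = InvRound(s_0, k_1) = 0x5A4B
s_2 = InvRound(s_1, k_0) = 0x495A

0x495A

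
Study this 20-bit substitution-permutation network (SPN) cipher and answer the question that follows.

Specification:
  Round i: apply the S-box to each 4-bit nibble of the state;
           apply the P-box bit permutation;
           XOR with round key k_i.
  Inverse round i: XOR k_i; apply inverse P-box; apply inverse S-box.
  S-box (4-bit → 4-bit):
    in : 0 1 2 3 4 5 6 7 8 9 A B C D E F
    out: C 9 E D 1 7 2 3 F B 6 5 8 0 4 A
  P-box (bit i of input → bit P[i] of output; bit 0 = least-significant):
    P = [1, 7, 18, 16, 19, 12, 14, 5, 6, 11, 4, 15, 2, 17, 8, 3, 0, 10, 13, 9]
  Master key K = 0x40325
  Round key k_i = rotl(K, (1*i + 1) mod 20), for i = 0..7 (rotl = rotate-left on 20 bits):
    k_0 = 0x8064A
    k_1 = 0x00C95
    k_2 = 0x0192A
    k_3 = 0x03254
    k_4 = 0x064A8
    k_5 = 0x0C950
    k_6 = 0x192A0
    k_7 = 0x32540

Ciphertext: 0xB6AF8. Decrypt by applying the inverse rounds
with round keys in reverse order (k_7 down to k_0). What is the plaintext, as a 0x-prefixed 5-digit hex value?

s_0 = ciphertext = 0xB6AF8
s_1 = InvRound(s_0, k_7) = 0xF0A36
s_2 = InvRound(s_1, k_6) = 0xD7275
s_3 = InvRound(s_2, k_5) = 0x3BF90
s_4 = InvRound(s_3, k_4) = 0xC222C
s_5 = InvRound(s_4, k_3) = 0xDCB9E
s_6 = InvRound(s_5, k_2) = 0xC4082
s_7 = InvRound(s_6, k_1) = 0x74ABB
s_8 = InvRound(s_7, k_0) = 0x76532

0x76532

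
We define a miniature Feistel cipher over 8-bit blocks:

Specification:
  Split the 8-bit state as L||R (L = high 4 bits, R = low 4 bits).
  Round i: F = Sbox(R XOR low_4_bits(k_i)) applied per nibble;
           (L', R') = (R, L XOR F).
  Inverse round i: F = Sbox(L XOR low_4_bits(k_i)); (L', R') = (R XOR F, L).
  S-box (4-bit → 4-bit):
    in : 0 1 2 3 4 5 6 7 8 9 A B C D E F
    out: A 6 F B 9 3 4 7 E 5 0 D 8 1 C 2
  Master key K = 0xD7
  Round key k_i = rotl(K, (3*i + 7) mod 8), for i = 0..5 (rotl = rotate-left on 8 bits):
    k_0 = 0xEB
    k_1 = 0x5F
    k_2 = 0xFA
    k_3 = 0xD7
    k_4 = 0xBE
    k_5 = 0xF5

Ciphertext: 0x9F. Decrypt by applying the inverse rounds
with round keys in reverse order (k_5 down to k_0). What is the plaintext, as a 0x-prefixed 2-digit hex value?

s_0 = ciphertext = 0x9F
s_1 = InvRound(s_0, k_5) = 0x79
s_2 = InvRound(s_1, k_4) = 0xC7
s_3 = InvRound(s_2, k_3) = 0xAC
s_4 = InvRound(s_3, k_2) = 0x6A
s_5 = InvRound(s_4, k_1) = 0xF6
s_6 = InvRound(s_5, k_0) = 0xFF

0xFF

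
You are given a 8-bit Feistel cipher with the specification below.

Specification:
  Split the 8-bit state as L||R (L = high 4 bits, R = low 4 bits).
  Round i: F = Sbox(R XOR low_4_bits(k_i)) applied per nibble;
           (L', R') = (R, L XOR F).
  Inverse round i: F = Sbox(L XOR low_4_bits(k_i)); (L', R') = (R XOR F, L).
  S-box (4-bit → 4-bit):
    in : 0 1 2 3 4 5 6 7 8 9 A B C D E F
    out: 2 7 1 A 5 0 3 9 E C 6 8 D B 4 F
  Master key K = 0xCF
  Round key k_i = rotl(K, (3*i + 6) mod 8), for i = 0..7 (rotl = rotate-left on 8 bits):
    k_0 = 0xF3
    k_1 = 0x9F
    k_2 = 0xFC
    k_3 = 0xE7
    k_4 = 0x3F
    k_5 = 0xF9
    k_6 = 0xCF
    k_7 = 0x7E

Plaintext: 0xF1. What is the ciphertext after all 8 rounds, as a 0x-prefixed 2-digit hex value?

0x25

s_0 = plaintext = 0xF1
s_1 = Round(s_0, k_0) = 0x1E
s_2 = Round(s_1, k_1) = 0xE6
s_3 = Round(s_2, k_2) = 0x68
s_4 = Round(s_3, k_3) = 0x89
s_5 = Round(s_4, k_4) = 0x9B
s_6 = Round(s_5, k_5) = 0xB8
s_7 = Round(s_6, k_6) = 0x82
s_8 = Round(s_7, k_7) = 0x25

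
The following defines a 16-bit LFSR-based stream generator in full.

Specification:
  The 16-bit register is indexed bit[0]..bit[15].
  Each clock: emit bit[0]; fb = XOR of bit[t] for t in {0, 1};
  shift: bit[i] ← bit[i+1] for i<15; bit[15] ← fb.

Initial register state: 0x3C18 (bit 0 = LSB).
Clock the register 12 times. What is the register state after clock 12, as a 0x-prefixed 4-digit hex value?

reg_0 = 0x3C18
clock 1: out=0, reg = 0x1E0C
clock 2: out=0, reg = 0x0F06
clock 3: out=0, reg = 0x8783
clock 4: out=1, reg = 0x43C1
clock 5: out=1, reg = 0xA1E0
clock 6: out=0, reg = 0x50F0
clock 7: out=0, reg = 0x2878
clock 8: out=0, reg = 0x143C
clock 9: out=0, reg = 0x0A1E
clock 10: out=0, reg = 0x850F
clock 11: out=1, reg = 0x4287
clock 12: out=1, reg = 0x2143

0x2143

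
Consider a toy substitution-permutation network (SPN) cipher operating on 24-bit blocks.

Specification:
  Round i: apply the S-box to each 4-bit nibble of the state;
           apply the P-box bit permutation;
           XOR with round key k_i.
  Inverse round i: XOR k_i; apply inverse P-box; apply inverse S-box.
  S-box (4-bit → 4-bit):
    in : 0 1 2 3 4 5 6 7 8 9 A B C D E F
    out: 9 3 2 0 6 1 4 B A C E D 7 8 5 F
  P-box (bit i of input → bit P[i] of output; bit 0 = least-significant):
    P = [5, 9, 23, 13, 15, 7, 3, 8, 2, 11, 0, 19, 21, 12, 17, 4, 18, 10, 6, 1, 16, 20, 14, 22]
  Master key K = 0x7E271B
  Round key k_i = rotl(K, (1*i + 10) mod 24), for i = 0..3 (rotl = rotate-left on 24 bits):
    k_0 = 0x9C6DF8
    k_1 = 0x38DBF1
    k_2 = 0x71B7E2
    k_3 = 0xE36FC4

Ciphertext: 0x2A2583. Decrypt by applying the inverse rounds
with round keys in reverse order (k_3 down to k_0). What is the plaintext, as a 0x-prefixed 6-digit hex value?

s_0 = ciphertext = 0x2A2583
s_1 = InvRound(s_0, k_3) = 0xB93F34
s_2 = InvRound(s_1, k_2) = 0xD9D716
s_3 = InvRound(s_2, k_1) = 0x0A5C2E
s_4 = InvRound(s_3, k_0) = 0x2BA589

0x2BA589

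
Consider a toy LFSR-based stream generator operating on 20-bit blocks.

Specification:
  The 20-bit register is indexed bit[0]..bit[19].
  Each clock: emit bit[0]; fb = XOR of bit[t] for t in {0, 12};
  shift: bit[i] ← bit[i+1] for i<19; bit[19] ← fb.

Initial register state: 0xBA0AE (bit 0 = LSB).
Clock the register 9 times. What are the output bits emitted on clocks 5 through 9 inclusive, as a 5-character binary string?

reg_0 = 0xBA0AE
clock 1: out=0, reg = 0x5D057
clock 2: out=1, reg = 0x2E82B
clock 3: out=1, reg = 0x97415
clock 4: out=1, reg = 0x4BA0A
clock 5: out=0, reg = 0xA5D05
clock 6: out=1, reg = 0x52E82
clock 7: out=0, reg = 0x29741
clock 8: out=1, reg = 0x14BA0
clock 9: out=0, reg = 0x0A5D0

01010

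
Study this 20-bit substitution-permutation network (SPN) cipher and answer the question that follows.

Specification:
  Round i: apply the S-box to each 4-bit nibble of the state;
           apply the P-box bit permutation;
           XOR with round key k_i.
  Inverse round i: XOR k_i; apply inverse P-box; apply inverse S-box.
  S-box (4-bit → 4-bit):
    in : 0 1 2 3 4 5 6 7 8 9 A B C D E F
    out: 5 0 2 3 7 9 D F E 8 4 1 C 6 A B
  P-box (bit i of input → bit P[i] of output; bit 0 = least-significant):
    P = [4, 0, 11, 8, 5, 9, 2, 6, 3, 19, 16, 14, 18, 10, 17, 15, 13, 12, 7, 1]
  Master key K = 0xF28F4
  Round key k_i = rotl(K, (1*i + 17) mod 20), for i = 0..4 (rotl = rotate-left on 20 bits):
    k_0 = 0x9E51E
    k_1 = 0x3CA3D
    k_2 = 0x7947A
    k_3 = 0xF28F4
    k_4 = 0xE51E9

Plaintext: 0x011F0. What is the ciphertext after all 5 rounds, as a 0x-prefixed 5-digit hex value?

0x8BAE6

s_0 = plaintext = 0x011F0
s_1 = Round(s_0, k_0) = 0x9CFEE
s_2 = Round(s_1, k_1) = 0x90976
s_3 = Round(s_2, k_2) = 0x1DF0C
s_4 = Round(s_3, k_3) = 0x565D8
s_5 = Round(s_4, k_4) = 0x8BAE6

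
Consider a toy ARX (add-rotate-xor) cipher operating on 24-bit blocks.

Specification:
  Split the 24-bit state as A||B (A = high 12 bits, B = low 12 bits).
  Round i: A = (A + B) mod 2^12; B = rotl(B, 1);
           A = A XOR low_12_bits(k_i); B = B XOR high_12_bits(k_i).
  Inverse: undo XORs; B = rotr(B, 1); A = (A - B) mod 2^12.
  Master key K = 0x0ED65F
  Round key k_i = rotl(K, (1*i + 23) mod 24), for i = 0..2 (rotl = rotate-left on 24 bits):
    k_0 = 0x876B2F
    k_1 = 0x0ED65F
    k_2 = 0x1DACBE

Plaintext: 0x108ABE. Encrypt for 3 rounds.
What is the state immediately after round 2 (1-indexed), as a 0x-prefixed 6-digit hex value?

s_0 = plaintext = 0x108ABE
s_1 = Round(s_0, k_0) = 0x0E9D0B
s_2 = Round(s_1, k_1) = 0xBABAFA
s_3 = Round(s_2, k_2) = 0xA1B42F

0xBABAFA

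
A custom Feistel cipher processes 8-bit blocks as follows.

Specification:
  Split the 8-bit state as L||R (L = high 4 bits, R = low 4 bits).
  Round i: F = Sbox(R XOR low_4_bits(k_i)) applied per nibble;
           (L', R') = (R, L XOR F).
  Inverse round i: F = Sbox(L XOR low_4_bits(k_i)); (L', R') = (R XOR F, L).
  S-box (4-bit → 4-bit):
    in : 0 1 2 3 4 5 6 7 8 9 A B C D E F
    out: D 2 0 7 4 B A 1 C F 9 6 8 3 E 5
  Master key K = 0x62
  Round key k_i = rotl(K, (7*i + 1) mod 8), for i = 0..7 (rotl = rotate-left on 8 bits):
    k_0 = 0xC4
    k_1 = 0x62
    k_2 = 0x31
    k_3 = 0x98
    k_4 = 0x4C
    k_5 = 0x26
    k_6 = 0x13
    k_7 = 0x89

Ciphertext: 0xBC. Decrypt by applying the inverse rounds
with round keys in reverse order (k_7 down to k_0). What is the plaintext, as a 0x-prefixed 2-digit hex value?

s_0 = ciphertext = 0xBC
s_1 = InvRound(s_0, k_7) = 0xCB
s_2 = InvRound(s_1, k_6) = 0xEC
s_3 = InvRound(s_2, k_5) = 0x0E
s_4 = InvRound(s_3, k_4) = 0x60
s_5 = InvRound(s_4, k_3) = 0xE6
s_6 = InvRound(s_5, k_2) = 0x3E
s_7 = InvRound(s_6, k_1) = 0xC3
s_8 = InvRound(s_7, k_0) = 0xFC

0xFC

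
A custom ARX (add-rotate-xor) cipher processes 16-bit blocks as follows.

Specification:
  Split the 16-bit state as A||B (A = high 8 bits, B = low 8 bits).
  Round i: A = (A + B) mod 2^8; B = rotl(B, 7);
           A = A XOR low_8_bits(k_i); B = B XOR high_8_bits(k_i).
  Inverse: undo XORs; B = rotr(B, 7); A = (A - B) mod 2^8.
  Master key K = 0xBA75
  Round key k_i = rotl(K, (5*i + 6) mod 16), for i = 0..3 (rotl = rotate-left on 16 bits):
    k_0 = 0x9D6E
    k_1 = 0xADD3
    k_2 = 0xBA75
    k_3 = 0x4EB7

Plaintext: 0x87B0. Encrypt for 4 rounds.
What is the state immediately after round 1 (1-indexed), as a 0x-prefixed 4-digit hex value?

0x59C5

s_0 = plaintext = 0x87B0
s_1 = Round(s_0, k_0) = 0x59C5
s_2 = Round(s_1, k_1) = 0xCD4F
s_3 = Round(s_2, k_2) = 0x691D
s_4 = Round(s_3, k_3) = 0x31C0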